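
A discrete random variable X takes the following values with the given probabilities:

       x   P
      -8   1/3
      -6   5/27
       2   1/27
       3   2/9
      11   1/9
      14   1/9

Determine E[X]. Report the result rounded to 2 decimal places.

-0.26

E[X] = (1/3)·(-8) + (5/27)·(-6) + (1/27)·2 + (2/9)·3 + (1/9)·11 + (1/9)·14
     = -7/27 ≈ -0.26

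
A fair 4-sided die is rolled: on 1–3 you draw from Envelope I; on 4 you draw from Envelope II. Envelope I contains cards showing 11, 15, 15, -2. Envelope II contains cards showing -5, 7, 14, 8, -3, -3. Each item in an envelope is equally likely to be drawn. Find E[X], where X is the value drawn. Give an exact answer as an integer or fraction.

E[X | Envelope I] = (11 + 15 + 15 − 2)/4 = 39/4
E[X | Envelope II] = (-5 + 7 + 14 + 8 − 3 − 3)/6 = 3
E[X] = (3/4)·39/4 + (1/4)·3 = 129/16

129/16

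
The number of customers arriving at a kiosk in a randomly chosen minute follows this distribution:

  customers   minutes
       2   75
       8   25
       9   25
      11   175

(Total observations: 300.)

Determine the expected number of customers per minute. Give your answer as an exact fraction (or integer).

Total = 300, so P(customers=2) = 75/300, etc.
E[X] = (1/4)·2 + (1/12)·8 + (1/12)·9 + (7/12)·11
     = 25/3

25/3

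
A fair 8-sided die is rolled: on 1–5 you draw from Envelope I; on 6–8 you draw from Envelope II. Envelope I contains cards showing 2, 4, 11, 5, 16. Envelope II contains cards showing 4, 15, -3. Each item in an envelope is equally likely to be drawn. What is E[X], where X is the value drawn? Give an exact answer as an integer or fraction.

E[X | Envelope I] = (2 + 4 + 11 + 5 + 16)/5 = 38/5
E[X | Envelope II] = (4 + 15 − 3)/3 = 16/3
E[X] = (5/8)·38/5 + (3/8)·16/3 = 27/4

27/4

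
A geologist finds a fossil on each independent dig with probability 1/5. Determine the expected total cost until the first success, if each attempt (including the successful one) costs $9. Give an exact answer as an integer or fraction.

E[#attempts] = 1/p = 5; E[cost] = 9·5 = 45.

$45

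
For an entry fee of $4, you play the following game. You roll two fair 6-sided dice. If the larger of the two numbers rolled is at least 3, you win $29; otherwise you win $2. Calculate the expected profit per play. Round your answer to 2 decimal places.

$22.00

E[payout] = (1/9)·2 + (8/9)·29 = 26
Expected profit = 26 − 4 = 22 ≈ $22.00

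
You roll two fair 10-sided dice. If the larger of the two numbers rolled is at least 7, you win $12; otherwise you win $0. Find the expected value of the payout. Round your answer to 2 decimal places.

$7.68

E[payout] = (9/25)·0 + (16/25)·12 = 192/25
≈ $7.68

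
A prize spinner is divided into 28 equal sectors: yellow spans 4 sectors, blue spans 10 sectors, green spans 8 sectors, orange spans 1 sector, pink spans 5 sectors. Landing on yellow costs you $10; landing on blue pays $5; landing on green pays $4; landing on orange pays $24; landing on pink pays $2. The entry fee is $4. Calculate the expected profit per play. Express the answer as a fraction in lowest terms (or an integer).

-9/7 dollars

E[payout] = (4/28)·(-10) + (10/28)·5 + (8/28)·4 + (1/28)·24 + (5/28)·2 = 19/7
Expected profit = 19/7 − 4 = -9/7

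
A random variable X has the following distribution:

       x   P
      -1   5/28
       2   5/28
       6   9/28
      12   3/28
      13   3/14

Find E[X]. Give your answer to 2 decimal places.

6.18

E[X] = (5/28)·(-1) + (5/28)·2 + (9/28)·6 + (3/28)·12 + (3/14)·13
     = 173/28 ≈ 6.18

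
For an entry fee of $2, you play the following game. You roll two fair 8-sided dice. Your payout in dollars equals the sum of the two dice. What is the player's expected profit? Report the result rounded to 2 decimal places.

$7.00

Distribution of the sum of the two dice: 2 w.p. 1/64, 3 w.p. 1/32, 4 w.p. 3/64, 5 w.p. 1/16, 6 w.p. 5/64, 7 w.p. 3/32, …
E[payout] = (1/64)·2 + (1/32)·3 + (3/64)·4 + (1/16)·5 + (5/64)·6 + (3/32)·7 + (7/64)·8 + (1/8)·9 + (7/64)·10 + (3/32)·11 + (5/64)·12 + (1/16)·13 + (3/64)·14 + (1/32)·15 + (1/64)·16 = 9
Expected profit = 9 − 2 = 7 ≈ $7.00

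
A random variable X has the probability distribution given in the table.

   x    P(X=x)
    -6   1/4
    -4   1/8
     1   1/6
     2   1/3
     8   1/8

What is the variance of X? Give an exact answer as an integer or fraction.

737/36

E[X] = (1/4)·(-6) + (1/8)·(-4) + (1/6)·1 + (1/3)·2 + (1/8)·8 = -1/6
E[X²] = (1/4)·36 + (1/8)·16 + (1/6)·1 + (1/3)·4 + (1/8)·64 = 41/2
Var(X) = 41/2 − (-1/6)² = 737/36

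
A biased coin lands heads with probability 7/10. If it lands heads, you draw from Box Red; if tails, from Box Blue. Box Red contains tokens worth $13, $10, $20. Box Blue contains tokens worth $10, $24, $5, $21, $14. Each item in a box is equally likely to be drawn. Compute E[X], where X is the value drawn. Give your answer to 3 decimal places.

$14.473

E[X | Box Red] = (13 + 10 + 20)/3 = 43/3
E[X | Box Blue] = (10 + 24 + 5 + 21 + 14)/5 = 74/5
E[X] = (7/10)·43/3 + (3/10)·74/5 = 2171/150 ≈ 14.473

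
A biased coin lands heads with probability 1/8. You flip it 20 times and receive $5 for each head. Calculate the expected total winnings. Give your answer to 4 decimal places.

$12.5000

E[#heads] = 20·1/8 = 5/2 (linearity over flips).
E[winnings] = 5·5/2 = 25/2.
≈ 12.5000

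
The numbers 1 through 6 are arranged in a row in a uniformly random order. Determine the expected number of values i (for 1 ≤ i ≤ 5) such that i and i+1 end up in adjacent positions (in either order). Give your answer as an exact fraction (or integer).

For each i ∈ {1,…,5}, let Xᵢ = 1 if i and i+1 are adjacent. P(Xᵢ=1) = 2·(6−1)!/6! = 2/6.
By linearity, E[ΣXᵢ] = (5)·(2/6) = 5/3.

5/3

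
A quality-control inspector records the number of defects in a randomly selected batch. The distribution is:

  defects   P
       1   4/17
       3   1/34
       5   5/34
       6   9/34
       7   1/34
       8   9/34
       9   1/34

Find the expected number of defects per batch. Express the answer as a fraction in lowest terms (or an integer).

89/17

E[X] = (4/17)·1 + (1/34)·3 + (5/34)·5 + (9/34)·6 + (1/34)·7 + (9/34)·8 + (1/34)·9
     = 89/17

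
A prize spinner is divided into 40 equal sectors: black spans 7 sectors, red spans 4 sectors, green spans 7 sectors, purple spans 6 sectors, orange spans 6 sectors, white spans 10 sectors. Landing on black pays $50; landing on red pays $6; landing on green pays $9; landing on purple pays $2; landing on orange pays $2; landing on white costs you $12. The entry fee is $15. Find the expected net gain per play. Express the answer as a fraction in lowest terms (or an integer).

-259/40 dollars

E[payout] = (7/40)·50 + (4/40)·6 + (7/40)·9 + (6/40)·2 + (6/40)·2 + (10/40)·(-12) = 341/40
Expected profit = 341/40 − 15 = -259/40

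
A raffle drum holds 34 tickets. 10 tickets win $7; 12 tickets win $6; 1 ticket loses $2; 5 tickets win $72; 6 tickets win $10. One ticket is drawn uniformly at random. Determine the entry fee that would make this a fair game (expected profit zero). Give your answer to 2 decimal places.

E[payout] = (10/34)·7 + (12/34)·6 + (1/34)·(-2) + (5/34)·72 + (6/34)·10 = 280/17
Fair fee = E[payout] = 280/17 ≈ $16.47

$16.47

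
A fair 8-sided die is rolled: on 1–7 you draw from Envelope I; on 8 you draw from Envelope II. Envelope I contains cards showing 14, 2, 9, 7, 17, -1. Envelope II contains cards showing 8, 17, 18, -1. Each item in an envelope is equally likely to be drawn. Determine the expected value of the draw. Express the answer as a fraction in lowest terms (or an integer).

133/16

E[X | Envelope I] = (14 + 2 + 9 + 7 + 17 − 1)/6 = 8
E[X | Envelope II] = (8 + 17 + 18 − 1)/4 = 21/2
E[X] = (7/8)·8 + (1/8)·21/2 = 133/16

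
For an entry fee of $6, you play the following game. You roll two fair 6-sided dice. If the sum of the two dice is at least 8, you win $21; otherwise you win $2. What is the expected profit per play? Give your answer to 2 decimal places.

$3.92

E[payout] = (7/12)·2 + (5/12)·21 = 119/12
Expected profit = 119/12 − 6 = 47/12 ≈ $3.92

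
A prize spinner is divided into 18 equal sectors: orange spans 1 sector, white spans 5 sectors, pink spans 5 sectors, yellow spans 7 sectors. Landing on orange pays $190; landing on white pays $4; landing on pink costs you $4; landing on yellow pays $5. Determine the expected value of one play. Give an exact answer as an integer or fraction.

E[payout] = (1/18)·190 + (5/18)·4 + (5/18)·(-4) + (7/18)·5 = 25/2

25/2 dollars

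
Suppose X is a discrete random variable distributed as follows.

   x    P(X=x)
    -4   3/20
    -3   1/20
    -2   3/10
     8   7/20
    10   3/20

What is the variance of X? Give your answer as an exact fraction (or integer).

E[X] = (3/20)·(-4) + (1/20)·(-3) + (3/10)·(-2) + (7/20)·8 + (3/20)·10 = 59/20
E[X²] = (3/20)·16 + (1/20)·9 + (3/10)·4 + (7/20)·64 + (3/20)·100 = 829/20
Var(X) = 829/20 − (59/20)² = 13099/400

13099/400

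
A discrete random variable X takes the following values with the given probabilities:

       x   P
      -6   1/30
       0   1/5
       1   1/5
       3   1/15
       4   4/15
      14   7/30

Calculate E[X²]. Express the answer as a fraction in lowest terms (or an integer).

52

E[X²] = (1/30)·36 + (1/5)·0 + (1/5)·1 + (1/15)·9 + (4/15)·16 + (7/30)·196
     = 52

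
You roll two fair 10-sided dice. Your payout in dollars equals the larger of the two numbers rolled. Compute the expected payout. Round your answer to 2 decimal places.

Distribution of the larger of the two numbers rolled: 1 w.p. 1/100, 2 w.p. 3/100, 3 w.p. 1/20, 4 w.p. 7/100, 5 w.p. 9/100, 6 w.p. 11/100, …
E[payout] = (1/100)·1 + (3/100)·2 + (1/20)·3 + (7/100)·4 + (9/100)·5 + (11/100)·6 + (13/100)·7 + (3/20)·8 + (17/100)·9 + (19/100)·10 = 143/20
≈ $7.15

$7.15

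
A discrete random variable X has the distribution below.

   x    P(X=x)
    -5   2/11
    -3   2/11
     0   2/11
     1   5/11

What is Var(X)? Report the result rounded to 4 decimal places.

E[X] = (2/11)·(-5) + (2/11)·(-3) + (2/11)·0 + (5/11)·1 = -1
E[X²] = (2/11)·25 + (2/11)·9 + (2/11)·0 + (5/11)·1 = 73/11
Var(X) = 73/11 − (-1)² = 62/11 ≈ 5.6364

5.6364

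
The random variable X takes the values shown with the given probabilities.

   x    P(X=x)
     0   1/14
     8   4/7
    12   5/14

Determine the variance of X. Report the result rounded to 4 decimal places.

E[X] = (1/14)·0 + (4/7)·8 + (5/14)·12 = 62/7
E[X²] = (1/14)·0 + (4/7)·64 + (5/14)·144 = 88
Var(X) = 88 − (62/7)² = 468/49 ≈ 9.5510

9.5510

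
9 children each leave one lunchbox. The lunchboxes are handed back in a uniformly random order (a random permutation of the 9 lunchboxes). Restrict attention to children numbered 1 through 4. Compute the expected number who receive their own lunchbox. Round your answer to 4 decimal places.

0.4444

Let Xᵢ = 1 if person i gets their own lunchbox. For each i, P(Xᵢ=1) = 1/9.
By linearity of expectation, E[X₁+…+X_4] = 4·(1/9) = 4/9.
≈ 0.4444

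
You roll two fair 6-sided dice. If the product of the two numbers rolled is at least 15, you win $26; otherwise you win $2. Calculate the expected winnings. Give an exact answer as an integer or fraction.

E[payout] = (23/36)·2 + (13/36)·26 = 32/3

32/3 dollars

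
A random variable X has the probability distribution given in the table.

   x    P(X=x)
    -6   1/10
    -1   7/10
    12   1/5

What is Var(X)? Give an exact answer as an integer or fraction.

E[X] = (1/10)·(-6) + (7/10)·(-1) + (1/5)·12 = 11/10
E[X²] = (1/10)·36 + (7/10)·1 + (1/5)·144 = 331/10
Var(X) = 331/10 − (11/10)² = 3189/100

3189/100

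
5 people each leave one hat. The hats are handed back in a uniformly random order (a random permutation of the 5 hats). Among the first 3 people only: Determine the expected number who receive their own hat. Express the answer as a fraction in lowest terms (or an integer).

3/5

Let Xᵢ = 1 if person i gets their own hat. For each i, P(Xᵢ=1) = 1/5.
By linearity of expectation, E[X₁+…+X_3] = 3·(1/5) = 3/5.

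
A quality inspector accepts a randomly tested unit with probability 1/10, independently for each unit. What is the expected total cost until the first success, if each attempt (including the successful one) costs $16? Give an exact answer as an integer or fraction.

E[#attempts] = 1/p = 10; E[cost] = 16·10 = 160.

$160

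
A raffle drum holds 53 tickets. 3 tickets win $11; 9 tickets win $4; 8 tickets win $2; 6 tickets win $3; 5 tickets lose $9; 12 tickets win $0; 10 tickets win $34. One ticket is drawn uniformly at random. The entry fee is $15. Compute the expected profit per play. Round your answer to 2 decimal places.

-$7.49

E[payout] = (3/53)·11 + (9/53)·4 + (8/53)·2 + (6/53)·3 + (5/53)·(-9) + (12/53)·0 + (10/53)·34 = 398/53
Expected profit = 398/53 − 15 = -397/53 ≈ -$7.49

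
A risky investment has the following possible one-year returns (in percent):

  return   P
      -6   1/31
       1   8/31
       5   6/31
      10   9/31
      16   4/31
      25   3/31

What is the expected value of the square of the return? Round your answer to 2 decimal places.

E[X²] = (1/31)·36 + (8/31)·1 + (6/31)·25 + (9/31)·100 + (4/31)·256 + (3/31)·625
     = 3993/31 ≈ 128.81

128.81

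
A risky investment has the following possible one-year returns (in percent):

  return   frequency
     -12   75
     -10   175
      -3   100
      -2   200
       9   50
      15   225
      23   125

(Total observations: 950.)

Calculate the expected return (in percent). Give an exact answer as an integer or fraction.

67/19

Total = 950, so P(return=-12) = 75/950, etc.
E[X] = (3/38)·(-12) + (7/38)·(-10) + (2/19)·(-3) + (4/19)·(-2) + (1/19)·9 + (9/38)·15 + (5/38)·23
     = 67/19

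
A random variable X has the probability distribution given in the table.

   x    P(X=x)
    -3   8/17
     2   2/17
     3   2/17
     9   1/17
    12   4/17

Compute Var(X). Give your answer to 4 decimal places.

E[X] = (8/17)·(-3) + (2/17)·2 + (2/17)·3 + (1/17)·9 + (4/17)·12 = 43/17
E[X²] = (8/17)·9 + (2/17)·4 + (2/17)·9 + (1/17)·81 + (4/17)·144 = 755/17
Var(X) = 755/17 − (43/17)² = 10986/289 ≈ 38.0138

38.0138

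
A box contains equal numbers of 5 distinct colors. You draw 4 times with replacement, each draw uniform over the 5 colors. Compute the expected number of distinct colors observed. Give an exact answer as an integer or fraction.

Let Xⱼ=1 if type j appears at least once. P(Xⱼ=1) = 1 − ((5−1)/5)^4 = 369/625.
E[#distinct] = 5·369/625 = 369/125.

369/125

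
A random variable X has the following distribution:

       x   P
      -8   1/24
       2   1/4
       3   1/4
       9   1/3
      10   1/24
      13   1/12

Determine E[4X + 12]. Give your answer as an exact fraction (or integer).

101/3

E[4x+12] = (1/24)·(-20) + (1/4)·20 + (1/4)·24 + (1/3)·48 + (1/24)·52 + (1/12)·64
     = 101/3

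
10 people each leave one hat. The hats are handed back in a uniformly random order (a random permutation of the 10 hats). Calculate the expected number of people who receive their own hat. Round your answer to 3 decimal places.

1.000

Let Xᵢ = 1 if person i gets their own hat. For each i, P(Xᵢ=1) = 1/10.
By linearity of expectation, E[X₁+…+X_10] = 10·(1/10) = 1.
≈ 1.000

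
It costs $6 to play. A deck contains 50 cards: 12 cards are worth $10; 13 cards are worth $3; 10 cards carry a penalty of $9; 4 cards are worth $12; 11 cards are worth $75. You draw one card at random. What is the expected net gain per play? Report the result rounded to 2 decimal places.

E[payout] = (12/50)·10 + (13/50)·3 + (10/50)·(-9) + (4/50)·12 + (11/50)·75 = 471/25
Expected profit = 471/25 − 6 = 321/25 ≈ $12.84

$12.84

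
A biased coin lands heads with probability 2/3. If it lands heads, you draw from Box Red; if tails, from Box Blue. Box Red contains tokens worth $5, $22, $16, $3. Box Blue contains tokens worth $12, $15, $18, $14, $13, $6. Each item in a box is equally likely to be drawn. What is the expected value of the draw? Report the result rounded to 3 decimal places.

$12.000

E[X | Box Red] = (5 + 22 + 16 + 3)/4 = 23/2
E[X | Box Blue] = (12 + 15 + 18 + 14 + 13 + 6)/6 = 13
E[X] = (2/3)·23/2 + (1/3)·13 = 12 ≈ 12.000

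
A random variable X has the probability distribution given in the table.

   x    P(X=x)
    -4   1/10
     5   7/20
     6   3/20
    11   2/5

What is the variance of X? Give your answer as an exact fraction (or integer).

7971/400

E[X] = (1/10)·(-4) + (7/20)·5 + (3/20)·6 + (2/5)·11 = 133/20
E[X²] = (1/10)·16 + (7/20)·25 + (3/20)·36 + (2/5)·121 = 1283/20
Var(X) = 1283/20 − (133/20)² = 7971/400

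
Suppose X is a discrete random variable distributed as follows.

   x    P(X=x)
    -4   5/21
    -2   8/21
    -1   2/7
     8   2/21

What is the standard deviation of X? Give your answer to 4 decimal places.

E[X] = -26/21, E[X²] = 82/7
Var(X) = E[X²] − (E[X])² = 82/7 − 676/441 = 4490/441
SD(X) = √(4490/441) ≈ 3.1908

3.1908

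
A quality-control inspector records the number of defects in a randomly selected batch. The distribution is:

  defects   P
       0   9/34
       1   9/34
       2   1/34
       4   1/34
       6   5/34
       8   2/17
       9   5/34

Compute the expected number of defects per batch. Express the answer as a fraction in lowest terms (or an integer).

E[X] = (9/34)·0 + (9/34)·1 + (1/34)·2 + (1/34)·4 + (5/34)·6 + (2/17)·8 + (5/34)·9
     = 61/17

61/17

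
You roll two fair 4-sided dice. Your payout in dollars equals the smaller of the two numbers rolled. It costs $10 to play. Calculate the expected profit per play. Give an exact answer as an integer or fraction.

-65/8 dollars

Distribution of the smaller of the two numbers rolled: 1 w.p. 7/16, 2 w.p. 5/16, 3 w.p. 3/16, 4 w.p. 1/16
E[payout] = (7/16)·1 + (5/16)·2 + (3/16)·3 + (1/16)·4 = 15/8
Expected profit = 15/8 − 10 = -65/8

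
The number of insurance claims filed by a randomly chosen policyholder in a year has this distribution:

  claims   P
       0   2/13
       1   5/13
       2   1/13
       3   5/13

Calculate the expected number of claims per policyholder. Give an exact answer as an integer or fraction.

E[X] = (2/13)·0 + (5/13)·1 + (1/13)·2 + (5/13)·3
     = 22/13

22/13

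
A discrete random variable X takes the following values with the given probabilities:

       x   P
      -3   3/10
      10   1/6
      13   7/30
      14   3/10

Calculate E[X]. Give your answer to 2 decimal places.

E[X] = (3/10)·(-3) + (1/6)·10 + (7/30)·13 + (3/10)·14
     = 8 ≈ 8.00

8.00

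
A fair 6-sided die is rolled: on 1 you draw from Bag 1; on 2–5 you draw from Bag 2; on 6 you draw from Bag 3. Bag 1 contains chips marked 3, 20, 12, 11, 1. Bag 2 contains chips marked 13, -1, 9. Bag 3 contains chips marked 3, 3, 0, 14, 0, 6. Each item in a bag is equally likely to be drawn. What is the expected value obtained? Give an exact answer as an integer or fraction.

313/45

E[X | Bag 1] = (3 + 20 + 12 + 11 + 1)/5 = 47/5
E[X | Bag 2] = (13 − 1 + 9)/3 = 7
E[X | Bag 3] = (3 + 3 + 0 + 14 + 0 + 6)/6 = 13/3
E[X] = (1/6)·47/5 + (2/3)·7 + (1/6)·13/3 = 313/45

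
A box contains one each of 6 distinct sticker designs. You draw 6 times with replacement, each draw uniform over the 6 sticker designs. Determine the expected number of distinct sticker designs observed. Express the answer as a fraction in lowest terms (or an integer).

31031/7776

Let Xⱼ=1 if type j appears at least once. P(Xⱼ=1) = 1 − ((6−1)/6)^6 = 31031/46656.
E[#distinct] = 6·31031/46656 = 31031/7776.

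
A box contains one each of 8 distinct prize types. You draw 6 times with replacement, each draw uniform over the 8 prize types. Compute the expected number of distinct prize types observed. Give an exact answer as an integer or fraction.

Let Xⱼ=1 if type j appears at least once. P(Xⱼ=1) = 1 − ((8−1)/8)^6 = 144495/262144.
E[#distinct] = 8·144495/262144 = 144495/32768.

144495/32768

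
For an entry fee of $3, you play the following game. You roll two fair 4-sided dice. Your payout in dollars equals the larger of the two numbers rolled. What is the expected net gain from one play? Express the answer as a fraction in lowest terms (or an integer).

1/8 dollars

Distribution of the larger of the two numbers rolled: 1 w.p. 1/16, 2 w.p. 3/16, 3 w.p. 5/16, 4 w.p. 7/16
E[payout] = (1/16)·1 + (3/16)·2 + (5/16)·3 + (7/16)·4 = 25/8
Expected profit = 25/8 − 3 = 1/8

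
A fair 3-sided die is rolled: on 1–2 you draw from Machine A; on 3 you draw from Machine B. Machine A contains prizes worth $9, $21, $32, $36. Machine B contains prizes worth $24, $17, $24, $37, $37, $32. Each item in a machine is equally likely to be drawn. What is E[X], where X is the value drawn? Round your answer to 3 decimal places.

E[X | Machine A] = (9 + 21 + 32 + 36)/4 = 49/2
E[X | Machine B] = (24 + 17 + 24 + 37 + 37 + 32)/6 = 57/2
E[X] = (2/3)·49/2 + (1/3)·57/2 = 155/6 ≈ 25.833

$25.833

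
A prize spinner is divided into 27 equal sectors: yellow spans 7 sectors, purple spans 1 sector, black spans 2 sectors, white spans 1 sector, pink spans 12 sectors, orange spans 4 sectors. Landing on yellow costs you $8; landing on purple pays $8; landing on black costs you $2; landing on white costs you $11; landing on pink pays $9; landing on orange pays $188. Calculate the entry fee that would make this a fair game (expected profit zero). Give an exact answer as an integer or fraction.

E[payout] = (7/27)·(-8) + (1/27)·8 + (2/27)·(-2) + (1/27)·(-11) + (12/27)·9 + (4/27)·188 = 797/27
Fair fee = E[payout] = 797/27

797/27 dollars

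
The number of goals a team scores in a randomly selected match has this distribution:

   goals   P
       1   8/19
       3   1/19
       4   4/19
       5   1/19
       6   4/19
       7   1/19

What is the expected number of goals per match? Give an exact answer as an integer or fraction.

63/19

E[X] = (8/19)·1 + (1/19)·3 + (4/19)·4 + (1/19)·5 + (4/19)·6 + (1/19)·7
     = 63/19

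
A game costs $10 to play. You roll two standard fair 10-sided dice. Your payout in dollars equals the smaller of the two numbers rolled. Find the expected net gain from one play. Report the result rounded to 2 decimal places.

Distribution of the smaller of the two numbers rolled: 1 w.p. 19/100, 2 w.p. 17/100, 3 w.p. 3/20, 4 w.p. 13/100, 5 w.p. 11/100, 6 w.p. 9/100, …
E[payout] = (19/100)·1 + (17/100)·2 + (3/20)·3 + (13/100)·4 + (11/100)·5 + (9/100)·6 + (7/100)·7 + (1/20)·8 + (3/100)·9 + (1/100)·10 = 77/20
Expected profit = 77/20 − 10 = -123/20 ≈ -$6.15

-$6.15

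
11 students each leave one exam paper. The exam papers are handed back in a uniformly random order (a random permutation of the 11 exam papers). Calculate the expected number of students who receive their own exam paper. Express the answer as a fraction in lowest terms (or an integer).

Let Xᵢ = 1 if person i gets their own exam paper. For each i, P(Xᵢ=1) = 1/11.
By linearity of expectation, E[X₁+…+X_11] = 11·(1/11) = 1.

1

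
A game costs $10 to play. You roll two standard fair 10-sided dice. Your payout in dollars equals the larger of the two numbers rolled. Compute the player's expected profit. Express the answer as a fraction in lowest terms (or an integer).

-57/20 dollars

Distribution of the larger of the two numbers rolled: 1 w.p. 1/100, 2 w.p. 3/100, 3 w.p. 1/20, 4 w.p. 7/100, 5 w.p. 9/100, 6 w.p. 11/100, …
E[payout] = (1/100)·1 + (3/100)·2 + (1/20)·3 + (7/100)·4 + (9/100)·5 + (11/100)·6 + (13/100)·7 + (3/20)·8 + (17/100)·9 + (19/100)·10 = 143/20
Expected profit = 143/20 − 10 = -57/20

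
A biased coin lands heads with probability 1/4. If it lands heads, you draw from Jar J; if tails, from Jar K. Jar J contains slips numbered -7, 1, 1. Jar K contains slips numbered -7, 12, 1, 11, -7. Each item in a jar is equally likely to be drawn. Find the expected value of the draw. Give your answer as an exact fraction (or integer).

E[X | Jar J] = (-7 + 1 + 1)/3 = -5/3
E[X | Jar K] = (-7 + 12 + 1 + 11 − 7)/5 = 2
E[X] = (1/4)·(-5/3) + (3/4)·2 = 13/12

13/12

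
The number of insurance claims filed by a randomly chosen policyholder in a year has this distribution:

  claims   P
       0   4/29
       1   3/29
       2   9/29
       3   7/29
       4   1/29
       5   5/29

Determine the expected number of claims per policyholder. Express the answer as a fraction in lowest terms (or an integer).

E[X] = (4/29)·0 + (3/29)·1 + (9/29)·2 + (7/29)·3 + (1/29)·4 + (5/29)·5
     = 71/29

71/29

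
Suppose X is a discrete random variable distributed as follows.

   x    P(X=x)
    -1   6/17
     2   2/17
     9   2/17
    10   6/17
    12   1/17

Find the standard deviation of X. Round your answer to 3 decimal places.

E[X] = 88/17, E[X²] = 920/17
Var(X) = E[X²] − (E[X])² = 920/17 − 7744/289 = 7896/289
SD(X) = √(7896/289) ≈ 5.227

5.227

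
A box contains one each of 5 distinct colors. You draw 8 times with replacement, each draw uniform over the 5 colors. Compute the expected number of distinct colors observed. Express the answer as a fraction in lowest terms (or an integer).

Let Xⱼ=1 if type j appears at least once. P(Xⱼ=1) = 1 − ((5−1)/5)^8 = 325089/390625.
E[#distinct] = 5·325089/390625 = 325089/78125.

325089/78125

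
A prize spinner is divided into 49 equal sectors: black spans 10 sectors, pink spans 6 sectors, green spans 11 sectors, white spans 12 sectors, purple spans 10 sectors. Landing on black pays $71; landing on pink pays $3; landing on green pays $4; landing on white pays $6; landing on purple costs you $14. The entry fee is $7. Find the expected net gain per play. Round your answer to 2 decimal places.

E[payout] = (10/49)·71 + (6/49)·3 + (11/49)·4 + (12/49)·6 + (10/49)·(-14) = 704/49
Expected profit = 704/49 − 7 = 361/49 ≈ $7.37

$7.37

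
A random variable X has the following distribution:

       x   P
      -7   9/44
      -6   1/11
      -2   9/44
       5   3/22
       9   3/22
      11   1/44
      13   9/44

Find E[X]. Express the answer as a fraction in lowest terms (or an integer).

107/44

E[X] = (9/44)·(-7) + (1/11)·(-6) + (9/44)·(-2) + (3/22)·5 + (3/22)·9 + (1/44)·11 + (9/44)·13
     = 107/44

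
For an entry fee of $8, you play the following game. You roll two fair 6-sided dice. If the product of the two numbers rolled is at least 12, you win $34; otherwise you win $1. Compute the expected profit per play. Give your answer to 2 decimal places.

E[payout] = (19/36)·1 + (17/36)·34 = 199/12
Expected profit = 199/12 − 8 = 103/12 ≈ $8.58

$8.58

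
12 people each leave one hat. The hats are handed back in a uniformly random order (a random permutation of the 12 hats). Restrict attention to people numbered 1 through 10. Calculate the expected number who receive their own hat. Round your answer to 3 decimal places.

0.833

Let Xᵢ = 1 if person i gets their own hat. For each i, P(Xᵢ=1) = 1/12.
By linearity of expectation, E[X₁+…+X_10] = 10·(1/12) = 5/6.
≈ 0.833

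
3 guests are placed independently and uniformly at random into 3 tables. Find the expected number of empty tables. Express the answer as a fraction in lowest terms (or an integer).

Let Xⱼ=1 if table j is empty. P(Xⱼ=1) = ((3-1)/3)^3 = 8/27.
By linearity, E[#empty] = 3·8/27 = 8/9.

8/9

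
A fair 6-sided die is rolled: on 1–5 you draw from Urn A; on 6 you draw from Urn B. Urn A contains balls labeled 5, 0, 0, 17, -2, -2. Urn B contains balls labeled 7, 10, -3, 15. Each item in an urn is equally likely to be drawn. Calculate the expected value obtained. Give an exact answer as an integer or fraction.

E[X | Urn A] = (5 + 0 + 0 + 17 − 2 − 2)/6 = 3
E[X | Urn B] = (7 + 10 − 3 + 15)/4 = 29/4
E[X] = (5/6)·3 + (1/6)·29/4 = 89/24

89/24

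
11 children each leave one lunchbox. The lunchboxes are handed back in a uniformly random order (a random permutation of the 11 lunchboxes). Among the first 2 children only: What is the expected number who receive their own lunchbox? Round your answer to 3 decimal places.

0.182

Let Xᵢ = 1 if person i gets their own lunchbox. For each i, P(Xᵢ=1) = 1/11.
By linearity of expectation, E[X₁+…+X_2] = 2·(1/11) = 2/11.
≈ 0.182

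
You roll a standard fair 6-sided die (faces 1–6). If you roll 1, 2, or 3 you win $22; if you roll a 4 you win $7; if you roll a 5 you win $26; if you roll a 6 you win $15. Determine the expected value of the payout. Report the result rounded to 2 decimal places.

$19.00

E[payout] = (1/6)·7 + (1/6)·15 + (1/2)·22 + (1/6)·26 = 19
≈ $19.00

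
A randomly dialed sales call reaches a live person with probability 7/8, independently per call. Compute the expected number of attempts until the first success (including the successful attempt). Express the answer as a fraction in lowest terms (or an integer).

For a geometric distribution, E[trials] = 1/p = 1/(7/8) = 8/7.

8/7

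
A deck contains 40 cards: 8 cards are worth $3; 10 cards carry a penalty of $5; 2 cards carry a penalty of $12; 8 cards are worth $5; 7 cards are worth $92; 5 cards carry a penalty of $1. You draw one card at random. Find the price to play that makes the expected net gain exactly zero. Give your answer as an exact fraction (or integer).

E[payout] = (8/40)·3 + (10/40)·(-5) + (2/40)·(-12) + (8/40)·5 + (7/40)·92 + (5/40)·(-1) = 629/40
Fair fee = E[payout] = 629/40

629/40 dollars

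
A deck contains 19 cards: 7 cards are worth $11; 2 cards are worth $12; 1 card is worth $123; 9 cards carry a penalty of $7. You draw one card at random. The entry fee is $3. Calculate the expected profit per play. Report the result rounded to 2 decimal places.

$5.47

E[payout] = (7/19)·11 + (2/19)·12 + (1/19)·123 + (9/19)·(-7) = 161/19
Expected profit = 161/19 − 3 = 104/19 ≈ $5.47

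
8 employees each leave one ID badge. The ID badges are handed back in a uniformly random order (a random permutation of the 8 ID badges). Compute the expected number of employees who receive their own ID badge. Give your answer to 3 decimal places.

1.000

Let Xᵢ = 1 if person i gets their own ID badge. For each i, P(Xᵢ=1) = 1/8.
By linearity of expectation, E[X₁+…+X_8] = 8·(1/8) = 1.
≈ 1.000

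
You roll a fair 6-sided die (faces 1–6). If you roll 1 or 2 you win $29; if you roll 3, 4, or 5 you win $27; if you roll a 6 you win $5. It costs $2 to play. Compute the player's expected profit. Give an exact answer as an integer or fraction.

$22

E[payout] = (1/6)·5 + (1/2)·27 + (1/3)·29 = 24
Expected profit = 24 − 2 = 22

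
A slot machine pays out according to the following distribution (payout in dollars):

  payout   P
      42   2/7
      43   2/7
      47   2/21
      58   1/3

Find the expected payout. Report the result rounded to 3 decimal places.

E[X] = (2/7)·42 + (2/7)·43 + (2/21)·47 + (1/3)·58
     = 1010/21 ≈ 48.095

$48.095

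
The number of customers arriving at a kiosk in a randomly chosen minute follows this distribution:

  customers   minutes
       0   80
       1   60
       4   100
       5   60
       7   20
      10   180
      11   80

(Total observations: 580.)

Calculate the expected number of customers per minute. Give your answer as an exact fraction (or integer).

179/29

Total = 580, so P(customers=0) = 80/580, etc.
E[X] = (4/29)·0 + (3/29)·1 + (5/29)·4 + (3/29)·5 + (1/29)·7 + (9/29)·10 + (4/29)·11
     = 179/29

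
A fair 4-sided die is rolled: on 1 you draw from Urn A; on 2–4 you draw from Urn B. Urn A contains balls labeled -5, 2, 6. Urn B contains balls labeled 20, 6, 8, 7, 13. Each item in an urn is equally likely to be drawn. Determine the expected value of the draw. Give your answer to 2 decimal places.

8.35

E[X | Urn A] = (-5 + 2 + 6)/3 = 1
E[X | Urn B] = (20 + 6 + 8 + 7 + 13)/5 = 54/5
E[X] = (1/4)·1 + (3/4)·54/5 = 167/20 ≈ 8.35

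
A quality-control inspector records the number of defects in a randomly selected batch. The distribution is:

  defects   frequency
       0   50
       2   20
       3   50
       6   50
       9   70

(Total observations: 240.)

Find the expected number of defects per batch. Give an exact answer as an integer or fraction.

Total = 240, so P(defects=0) = 50/240, etc.
E[X] = (5/24)·0 + (1/12)·2 + (5/24)·3 + (5/24)·6 + (7/24)·9
     = 14/3

14/3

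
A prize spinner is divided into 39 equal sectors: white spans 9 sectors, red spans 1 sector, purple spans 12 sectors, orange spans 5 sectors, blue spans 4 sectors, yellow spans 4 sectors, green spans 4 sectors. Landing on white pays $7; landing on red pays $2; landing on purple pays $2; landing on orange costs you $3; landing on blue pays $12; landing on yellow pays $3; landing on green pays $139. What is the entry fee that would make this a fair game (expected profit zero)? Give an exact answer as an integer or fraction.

E[payout] = (9/39)·7 + (1/39)·2 + (12/39)·2 + (5/39)·(-3) + (4/39)·12 + (4/39)·3 + (4/39)·139 = 230/13
Fair fee = E[payout] = 230/13

230/13 dollars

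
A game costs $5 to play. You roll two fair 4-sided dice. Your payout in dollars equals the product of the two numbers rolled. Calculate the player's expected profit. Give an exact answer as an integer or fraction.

Distribution of the product of the two numbers rolled: 1 w.p. 1/16, 2 w.p. 1/8, 3 w.p. 1/8, 4 w.p. 3/16, 6 w.p. 1/8, 8 w.p. 1/8, …
E[payout] = (1/16)·1 + (1/8)·2 + (1/8)·3 + (3/16)·4 + (1/8)·6 + (1/8)·8 + (1/16)·9 + (1/8)·12 + (1/16)·16 = 25/4
Expected profit = 25/4 − 5 = 5/4

5/4 dollars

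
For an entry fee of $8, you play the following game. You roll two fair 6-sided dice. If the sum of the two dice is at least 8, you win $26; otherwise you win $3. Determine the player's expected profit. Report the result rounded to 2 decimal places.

E[payout] = (7/12)·3 + (5/12)·26 = 151/12
Expected profit = 151/12 − 8 = 55/12 ≈ $4.58

$4.58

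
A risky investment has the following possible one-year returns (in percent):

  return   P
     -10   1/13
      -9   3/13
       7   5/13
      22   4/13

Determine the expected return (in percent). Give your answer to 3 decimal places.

E[X] = (1/13)·(-10) + (3/13)·(-9) + (5/13)·7 + (4/13)·22
     = 86/13 ≈ 6.615

6.615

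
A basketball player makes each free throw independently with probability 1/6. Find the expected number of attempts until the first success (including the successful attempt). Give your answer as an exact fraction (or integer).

6

For a geometric distribution, E[trials] = 1/p = 1/(1/6) = 6.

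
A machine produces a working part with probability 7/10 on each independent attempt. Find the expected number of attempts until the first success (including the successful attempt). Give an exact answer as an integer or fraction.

10/7

For a geometric distribution, E[trials] = 1/p = 1/(7/10) = 10/7.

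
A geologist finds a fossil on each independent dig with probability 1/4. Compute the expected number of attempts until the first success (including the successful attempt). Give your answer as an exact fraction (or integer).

For a geometric distribution, E[trials] = 1/p = 1/(1/4) = 4.

4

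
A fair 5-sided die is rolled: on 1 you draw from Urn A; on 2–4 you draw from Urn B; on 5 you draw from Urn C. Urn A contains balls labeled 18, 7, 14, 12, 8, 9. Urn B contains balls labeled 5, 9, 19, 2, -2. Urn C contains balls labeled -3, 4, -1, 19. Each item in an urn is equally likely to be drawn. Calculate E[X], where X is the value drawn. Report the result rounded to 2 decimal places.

7.18

E[X | Urn A] = (18 + 7 + 14 + 12 + 8 + 9)/6 = 34/3
E[X | Urn B] = (5 + 9 + 19 + 2 − 2)/5 = 33/5
E[X | Urn C] = (-3 + 4 − 1 + 19)/4 = 19/4
E[X] = (1/5)·34/3 + (3/5)·33/5 + (1/5)·19/4 = 2153/300 ≈ 7.18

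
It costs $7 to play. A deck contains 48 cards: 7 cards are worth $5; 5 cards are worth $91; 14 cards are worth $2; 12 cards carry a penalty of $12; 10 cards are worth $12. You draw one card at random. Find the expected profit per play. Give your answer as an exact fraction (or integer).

79/24 dollars

E[payout] = (7/48)·5 + (5/48)·91 + (14/48)·2 + (12/48)·(-12) + (10/48)·12 = 247/24
Expected profit = 247/24 − 7 = 79/24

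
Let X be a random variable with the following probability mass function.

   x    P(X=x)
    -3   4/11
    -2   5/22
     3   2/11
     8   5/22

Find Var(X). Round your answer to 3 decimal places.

E[X] = (4/11)·(-3) + (5/22)·(-2) + (2/11)·3 + (5/22)·8 = 9/11
E[X²] = (4/11)·9 + (5/22)·4 + (2/11)·9 + (5/22)·64 = 224/11
Var(X) = 224/11 − (9/11)² = 2383/121 ≈ 19.694

19.694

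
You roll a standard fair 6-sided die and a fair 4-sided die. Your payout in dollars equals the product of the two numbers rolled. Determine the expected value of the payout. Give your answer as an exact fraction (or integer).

35/4 dollars

Distribution of the product of the two numbers rolled: 1 w.p. 1/24, 2 w.p. 1/12, 3 w.p. 1/12, 4 w.p. 1/8, 5 w.p. 1/24, 6 w.p. 1/8, …
E[payout] = (1/24)·1 + (1/12)·2 + (1/12)·3 + (1/8)·4 + (1/24)·5 + (1/8)·6 + (1/12)·8 + (1/24)·9 + (1/24)·10 + (1/8)·12 + (1/24)·15 + (1/24)·16 + (1/24)·18 + (1/24)·20 + (1/24)·24 = 35/4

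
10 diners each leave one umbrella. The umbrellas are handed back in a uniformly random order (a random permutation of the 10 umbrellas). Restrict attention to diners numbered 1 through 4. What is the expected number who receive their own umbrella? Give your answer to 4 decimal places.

Let Xᵢ = 1 if person i gets their own umbrella. For each i, P(Xᵢ=1) = 1/10.
By linearity of expectation, E[X₁+…+X_4] = 4·(1/10) = 2/5.
≈ 0.4000

0.4000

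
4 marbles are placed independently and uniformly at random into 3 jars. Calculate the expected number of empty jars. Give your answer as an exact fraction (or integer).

16/27

Let Xⱼ=1 if jar j is empty. P(Xⱼ=1) = ((3-1)/3)^4 = 16/81.
By linearity, E[#empty] = 3·16/81 = 16/27.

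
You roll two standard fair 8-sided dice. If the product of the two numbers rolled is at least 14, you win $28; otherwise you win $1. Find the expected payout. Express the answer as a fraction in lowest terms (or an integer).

1063/64 dollars

E[payout] = (27/64)·1 + (37/64)·28 = 1063/64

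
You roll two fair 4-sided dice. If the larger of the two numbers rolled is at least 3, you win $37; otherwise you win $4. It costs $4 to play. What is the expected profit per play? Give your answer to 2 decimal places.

$24.75

E[payout] = (1/4)·4 + (3/4)·37 = 115/4
Expected profit = 115/4 − 4 = 99/4 ≈ $24.75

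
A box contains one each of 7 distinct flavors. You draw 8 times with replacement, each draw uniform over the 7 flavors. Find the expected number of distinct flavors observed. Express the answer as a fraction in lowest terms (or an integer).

Let Xⱼ=1 if type j appears at least once. P(Xⱼ=1) = 1 − ((7−1)/7)^8 = 4085185/5764801.
E[#distinct] = 7·4085185/5764801 = 4085185/823543.

4085185/823543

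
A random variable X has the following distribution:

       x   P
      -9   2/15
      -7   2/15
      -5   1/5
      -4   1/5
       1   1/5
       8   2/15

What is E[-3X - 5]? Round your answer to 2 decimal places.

3.00

E[-3x-5] = (2/15)·22 + (2/15)·16 + (1/5)·10 + (1/5)·7 + (1/5)·(-8) + (2/15)·(-29)
     = 3 ≈ 3.00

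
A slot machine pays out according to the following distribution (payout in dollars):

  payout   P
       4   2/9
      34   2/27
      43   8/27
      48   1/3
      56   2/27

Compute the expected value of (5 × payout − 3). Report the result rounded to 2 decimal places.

178.48

E[5x-3] = (2/9)·17 + (2/27)·167 + (8/27)·212 + (1/3)·237 + (2/27)·277
     = 4819/27 ≈ 178.48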